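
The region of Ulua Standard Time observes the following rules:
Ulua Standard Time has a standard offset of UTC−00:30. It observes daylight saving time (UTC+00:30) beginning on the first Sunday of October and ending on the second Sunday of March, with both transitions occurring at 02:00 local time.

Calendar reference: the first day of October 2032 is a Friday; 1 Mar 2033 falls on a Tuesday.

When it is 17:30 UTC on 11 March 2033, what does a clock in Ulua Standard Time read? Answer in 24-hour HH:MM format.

1 October 2032 is a Friday, so the first Sunday is October 3.
1 March 2033 is a Tuesday, so the first Sunday is March 6 and the second is March 13.
At the standard offset (UTC−00:30), 17:30 UTC − 0h30m = 17:00 Ulua Standard Time standard time.
Daylight saving runs 3 October 2032 – 13 March 2033; the standard-time date in Ulua Standard Time, 11 March 2033, is inside that window, so Ulua Standard Time is at UTC+00:30.
17:30 UTC + 0h30m = 18:00 local.

18:00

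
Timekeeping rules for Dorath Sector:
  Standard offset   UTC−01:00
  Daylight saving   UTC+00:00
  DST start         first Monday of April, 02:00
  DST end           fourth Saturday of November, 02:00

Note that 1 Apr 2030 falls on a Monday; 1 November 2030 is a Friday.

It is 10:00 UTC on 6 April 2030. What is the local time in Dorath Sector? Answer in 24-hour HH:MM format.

1 April 2030 is a Monday, so the first Monday is April 1.
1 November 2030 is a Friday, so the first Saturday is November 2 and the fourth is November 23.
At the standard offset (UTC−01:00), 10:00 UTC − 1h = 09:00 Dorath Sector standard time.
The standard-time date in Dorath Sector, 6 April 2030, falls between 1 April and 23 November, so daylight saving is in effect and Dorath Sector is at UTC+00:00.
10:00 UTC + 0h = 10:00 local.

10:00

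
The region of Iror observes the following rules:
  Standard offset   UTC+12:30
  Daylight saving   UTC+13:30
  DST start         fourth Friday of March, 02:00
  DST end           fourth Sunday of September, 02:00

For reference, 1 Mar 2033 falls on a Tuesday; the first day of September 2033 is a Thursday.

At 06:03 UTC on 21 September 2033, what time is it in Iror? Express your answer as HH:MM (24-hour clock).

19:33

1 March 2033 is a Tuesday, so the first Friday is March 4 and the fourth is March 25.
1 September 2033 is a Thursday, so the first Sunday is September 4 and the fourth is September 25.
At the standard offset (UTC+12:30), 06:03 UTC + 12h30m = 18:33 Iror standard time.
The standard-time date in Iror, 21 September 2033, lies within the daylight-saving period (25 March – 25 September), so Iror is on daylight time, UTC+13:30.
06:03 UTC + 13h30m = 19:33 local.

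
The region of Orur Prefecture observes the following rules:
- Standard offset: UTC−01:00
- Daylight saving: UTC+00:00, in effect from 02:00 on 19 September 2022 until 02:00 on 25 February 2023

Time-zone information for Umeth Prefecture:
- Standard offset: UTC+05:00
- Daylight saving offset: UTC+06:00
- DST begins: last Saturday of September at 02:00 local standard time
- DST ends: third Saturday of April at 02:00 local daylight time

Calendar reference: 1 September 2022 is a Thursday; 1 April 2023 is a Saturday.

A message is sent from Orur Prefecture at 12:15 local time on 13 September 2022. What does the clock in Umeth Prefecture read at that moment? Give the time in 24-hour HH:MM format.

13 September 2022 does not fall between 19 September 2022 and 25 February 2023, so daylight saving is not in effect and Orur Prefecture is at UTC−01:00.
12:15 Orur Prefecture + 1h = 13:15 UTC.
1 September 2022 is a Thursday, so Saturdays fall on 3, 10, 17, 24; the last is September 24.
1 April 2023 is a Saturday, so the first Saturday is April 1 and the third is April 15.
At the standard offset (UTC+05:00), 13:15 UTC + 5h = 18:15 Umeth Prefecture standard time.
The standard-time date in Umeth Prefecture, 13 September 2022, does not fall between 24 September 2022 and 15 April 2023, so daylight saving is not in effect and Umeth Prefecture is at UTC+05:00.
13:15 UTC + 5h = 18:15 Umeth Prefecture.

18:15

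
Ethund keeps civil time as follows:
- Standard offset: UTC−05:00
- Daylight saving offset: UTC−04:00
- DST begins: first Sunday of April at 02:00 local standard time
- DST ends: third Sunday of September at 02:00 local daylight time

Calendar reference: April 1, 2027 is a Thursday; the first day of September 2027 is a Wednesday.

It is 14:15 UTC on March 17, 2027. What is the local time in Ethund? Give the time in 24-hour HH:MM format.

09:15

1 April 2027 is a Thursday, so the first Sunday is April 4.
1 September 2027 is a Wednesday, so the first Sunday is September 5 and the third is September 19.
At the standard offset (UTC−05:00), 14:15 UTC − 5h = 09:15 Ethund standard time.
The standard-time date in Ethund, March 17, 2027, does not fall between 4 April and 19 September, so daylight saving is not in effect and Ethund is at UTC−05:00.
14:15 UTC − 5h = 09:15 local.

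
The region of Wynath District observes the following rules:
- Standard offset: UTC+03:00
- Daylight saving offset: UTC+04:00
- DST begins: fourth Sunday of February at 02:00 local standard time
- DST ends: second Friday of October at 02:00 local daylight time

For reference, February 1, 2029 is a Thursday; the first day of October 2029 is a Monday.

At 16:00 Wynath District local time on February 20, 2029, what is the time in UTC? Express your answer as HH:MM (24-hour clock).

1 February 2029 is a Thursday, so the first Sunday is February 4 and the fourth is February 25.
1 October 2029 is a Monday, so the first Friday is October 5 and the second is October 12.
Daylight saving runs 25 February – 12 October; February 20, 2029 is outside that window, so Wynath District is on standard time at UTC+03:00.
16:00 local − 3h = 13:00 UTC.

13:00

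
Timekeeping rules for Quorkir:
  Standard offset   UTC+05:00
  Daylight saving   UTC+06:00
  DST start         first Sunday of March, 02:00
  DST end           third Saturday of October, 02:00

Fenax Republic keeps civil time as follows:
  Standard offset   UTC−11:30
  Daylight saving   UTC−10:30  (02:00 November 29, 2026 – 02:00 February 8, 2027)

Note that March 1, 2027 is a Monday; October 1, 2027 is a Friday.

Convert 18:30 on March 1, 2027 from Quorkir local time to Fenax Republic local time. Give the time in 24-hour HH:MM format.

1 March 2027 is a Monday, so the first Sunday is March 7.
1 October 2027 is a Friday, so the first Saturday is October 2 and the third is October 16.
Daylight saving runs 7 March – 16 October; March 1, 2027 is outside that window, so Quorkir is on standard time at UTC+05:00.
18:30 Quorkir − 5h = 13:30 UTC.
At the standard offset (UTC−11:30), 13:30 UTC − 11h30m = 02:00 Fenax Republic standard time.
Daylight saving runs 29 November 2026 – 8 February 2027; the standard-time date in Fenax Republic, March 1, 2027, is outside that window, so Fenax Republic is on standard time at UTC−11:30.
13:30 UTC − 11h30m = 02:00 Fenax Republic.

02:00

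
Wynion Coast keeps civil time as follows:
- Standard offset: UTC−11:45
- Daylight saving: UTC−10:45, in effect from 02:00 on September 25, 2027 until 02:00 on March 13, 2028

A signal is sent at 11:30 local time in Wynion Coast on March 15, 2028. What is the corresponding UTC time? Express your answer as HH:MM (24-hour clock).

Daylight saving runs 25 September 2027 – 13 March 2028; March 15, 2028 is outside that window, so Wynion Coast is on standard time at UTC−11:45.
11:30 local + 11h45m = 23:15 UTC.

23:15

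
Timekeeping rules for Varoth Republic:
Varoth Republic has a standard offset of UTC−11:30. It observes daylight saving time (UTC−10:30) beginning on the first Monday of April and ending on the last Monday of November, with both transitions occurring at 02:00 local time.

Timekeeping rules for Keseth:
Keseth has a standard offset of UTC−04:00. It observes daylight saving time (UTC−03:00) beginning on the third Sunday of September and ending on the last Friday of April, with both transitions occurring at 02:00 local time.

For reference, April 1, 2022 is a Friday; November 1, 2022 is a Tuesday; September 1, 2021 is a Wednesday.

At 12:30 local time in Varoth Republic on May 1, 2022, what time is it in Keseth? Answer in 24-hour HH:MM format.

19:00

1 April 2022 is a Friday, so the first Monday is April 4.
1 November 2022 is a Tuesday, so Mondays fall on 7, 14, 21, 28; the last is November 28.
May 1, 2022 falls between 4 April and 28 November, so daylight saving is in effect and Varoth Republic is at UTC−10:30.
12:30 Varoth Republic + 10h30m = 23:00 UTC.
1 September 2021 is a Wednesday, so the first Sunday is September 5 and the third is September 19.
1 April 2022 is a Friday, so Fridays fall on 1, 8, 15, 22, 29; the last is April 29.
At the standard offset (UTC−04:00), 23:00 UTC − 4h = 19:00 Keseth standard time.
The standard-time date in Keseth, May 1, 2022, does not fall between 19 September 2021 and 29 April 2022, so daylight saving is not in effect and Keseth is at UTC−04:00.
23:00 UTC − 4h = 19:00 Keseth.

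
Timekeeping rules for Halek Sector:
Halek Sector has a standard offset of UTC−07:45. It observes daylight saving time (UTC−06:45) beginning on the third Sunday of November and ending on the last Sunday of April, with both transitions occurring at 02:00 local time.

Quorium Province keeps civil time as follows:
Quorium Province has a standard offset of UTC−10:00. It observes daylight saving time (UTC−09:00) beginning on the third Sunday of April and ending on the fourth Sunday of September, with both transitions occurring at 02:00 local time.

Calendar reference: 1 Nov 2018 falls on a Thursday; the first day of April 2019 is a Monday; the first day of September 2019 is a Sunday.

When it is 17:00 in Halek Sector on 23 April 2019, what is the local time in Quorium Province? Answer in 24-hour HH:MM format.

14:45

1 November 2018 is a Thursday, so the first Sunday is November 4 and the third is November 18.
1 April 2019 is a Monday, so Sundays fall on 7, 14, 21, 28; the last is April 28.
23 April 2019 lies within the daylight-saving period (18 November 2018 – 28 April 2019), so Halek Sector is on daylight time, UTC−06:45.
17:00 Halek Sector + 6h45m = 23:45 UTC.
1 April 2019 is a Monday, so the first Sunday is April 7 and the third is April 21.
1 September 2019 is a Sunday, so the first Sunday is September 1 and the fourth is September 22.
At the standard offset (UTC−10:00), 23:45 UTC − 10h = 13:45 Quorium Province standard time.
The standard-time date in Quorium Province, 23 April 2019, falls between 21 April and 22 September, so daylight saving is in effect and Quorium Province is at UTC−09:00.
23:45 UTC − 9h = 14:45 Quorium Province.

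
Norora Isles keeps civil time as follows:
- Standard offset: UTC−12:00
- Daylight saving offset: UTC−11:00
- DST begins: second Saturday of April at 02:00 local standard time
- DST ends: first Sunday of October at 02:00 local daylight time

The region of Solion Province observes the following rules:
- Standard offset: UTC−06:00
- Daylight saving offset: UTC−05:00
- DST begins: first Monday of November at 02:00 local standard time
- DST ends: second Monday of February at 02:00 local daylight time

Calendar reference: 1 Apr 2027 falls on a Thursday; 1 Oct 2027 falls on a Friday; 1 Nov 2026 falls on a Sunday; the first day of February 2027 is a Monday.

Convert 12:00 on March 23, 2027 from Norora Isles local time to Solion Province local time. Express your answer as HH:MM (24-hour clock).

18:00

1 April 2027 is a Thursday, so the first Saturday is April 3 and the second is April 10.
1 October 2027 is a Friday, so the first Sunday is October 3.
March 23, 2027 is outside the daylight-saving period (10 April – 3 October), so Norora Isles is on standard time, UTC−12:00.
12:00 Norora Isles + 12h = 00:00 UTC (rolling into the next day, 24 March 2027).
1 November 2026 is a Sunday, so the first Monday is November 2.
1 February 2027 is a Monday, so the first Monday is February 1 and the second is February 8.
At the standard offset (UTC−06:00), 00:00 UTC − 6h = 18:00 Solion Province standard time (rolling into the previous day, 23 March 2027).
The standard-time date in Solion Province, March 23, 2027, is outside the daylight-saving period (2 November 2026 – 8 February 2027), so Solion Province is on standard time, UTC−06:00.
00:00 UTC − 6h = 18:00 Solion Province (rolling into the previous day, 23 March 2027).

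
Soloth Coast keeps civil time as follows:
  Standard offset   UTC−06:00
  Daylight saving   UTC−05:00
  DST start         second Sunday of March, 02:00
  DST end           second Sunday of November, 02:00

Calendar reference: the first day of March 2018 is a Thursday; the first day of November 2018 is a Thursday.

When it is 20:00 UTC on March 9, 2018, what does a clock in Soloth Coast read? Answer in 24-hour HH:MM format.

1 March 2018 is a Thursday, so the first Sunday is March 4 and the second is March 11.
1 November 2018 is a Thursday, so the first Sunday is November 4 and the second is November 11.
At the standard offset (UTC−06:00), 20:00 UTC − 6h = 14:00 Soloth Coast standard time.
The standard-time date in Soloth Coast, March 9, 2018, is outside the daylight-saving period (11 March – 11 November), so Soloth Coast is on standard time, UTC−06:00.
20:00 UTC − 6h = 14:00 local.

14:00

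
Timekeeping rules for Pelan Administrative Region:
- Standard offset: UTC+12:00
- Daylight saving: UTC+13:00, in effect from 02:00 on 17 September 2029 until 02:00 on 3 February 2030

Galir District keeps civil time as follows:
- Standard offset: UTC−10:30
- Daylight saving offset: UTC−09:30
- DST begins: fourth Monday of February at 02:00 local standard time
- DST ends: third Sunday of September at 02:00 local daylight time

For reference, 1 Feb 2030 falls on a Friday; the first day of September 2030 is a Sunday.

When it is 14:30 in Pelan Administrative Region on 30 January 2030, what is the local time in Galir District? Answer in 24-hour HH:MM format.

15:00

30 January 2030 falls between 17 September 2029 and 3 February 2030, so daylight saving is in effect and Pelan Administrative Region is at UTC+13:00.
14:30 Pelan Administrative Region − 13h = 01:30 UTC.
1 February 2030 is a Friday, so the first Monday is February 4 and the fourth is February 25.
1 September 2030 is a Sunday, so the first Sunday is September 1 and the third is September 15.
At the standard offset (UTC−10:30), 01:30 UTC − 10h30m = 15:00 Galir District standard time (rolling into the previous day, 29 January 2030).
The standard-time date in Galir District, 29 January 2030, does not fall between 25 February and 15 September, so daylight saving is not in effect and Galir District is at UTC−10:30.
01:30 UTC − 10h30m = 15:00 Galir District (rolling into the previous day, 29 January 2030).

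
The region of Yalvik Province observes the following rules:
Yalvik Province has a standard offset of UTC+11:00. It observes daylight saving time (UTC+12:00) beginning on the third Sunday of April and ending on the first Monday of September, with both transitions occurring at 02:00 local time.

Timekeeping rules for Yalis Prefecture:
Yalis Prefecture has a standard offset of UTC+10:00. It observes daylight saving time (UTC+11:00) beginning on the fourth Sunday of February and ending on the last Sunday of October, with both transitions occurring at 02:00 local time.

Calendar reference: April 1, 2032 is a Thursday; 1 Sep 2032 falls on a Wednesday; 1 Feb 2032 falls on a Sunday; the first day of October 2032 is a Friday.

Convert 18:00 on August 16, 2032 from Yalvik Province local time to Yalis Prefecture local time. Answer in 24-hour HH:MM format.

17:00

1 April 2032 is a Thursday, so the first Sunday is April 4 and the third is April 18.
1 September 2032 is a Wednesday, so the first Monday is September 6.
August 16, 2032 falls between 18 April and 6 September, so daylight saving is in effect and Yalvik Province is at UTC+12:00.
18:00 Yalvik Province − 12h = 06:00 UTC.
1 February 2032 is a Sunday, so the first Sunday is February 1 and the fourth is February 22.
1 October 2032 is a Friday, so Sundays fall on 3, 10, 17, 24, 31; the last is October 31.
At the standard offset (UTC+10:00), 06:00 UTC + 10h = 16:00 Yalis Prefecture standard time.
The standard-time date in Yalis Prefecture, August 16, 2032, falls between 22 February and 31 October, so daylight saving is in effect and Yalis Prefecture is at UTC+11:00.
06:00 UTC + 11h = 17:00 Yalis Prefecture.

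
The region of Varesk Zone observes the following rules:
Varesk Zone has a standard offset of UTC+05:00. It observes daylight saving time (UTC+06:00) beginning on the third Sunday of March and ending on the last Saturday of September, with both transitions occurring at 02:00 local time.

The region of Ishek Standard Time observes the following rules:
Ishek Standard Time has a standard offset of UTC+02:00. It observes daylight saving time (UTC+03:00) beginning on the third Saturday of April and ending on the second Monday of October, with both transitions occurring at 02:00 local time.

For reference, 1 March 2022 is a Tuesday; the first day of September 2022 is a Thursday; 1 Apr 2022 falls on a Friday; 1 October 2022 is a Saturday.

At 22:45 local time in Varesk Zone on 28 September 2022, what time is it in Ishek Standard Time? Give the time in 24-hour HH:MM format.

20:45

1 March 2022 is a Tuesday, so the first Sunday is March 6 and the third is March 20.
1 September 2022 is a Thursday, so Saturdays fall on 3, 10, 17, 24; the last is September 24.
28 September 2022 does not fall between 20 March and 24 September, so daylight saving is not in effect and Varesk Zone is at UTC+05:00.
22:45 Varesk Zone − 5h = 17:45 UTC.
1 April 2022 is a Friday, so the first Saturday is April 2 and the third is April 16.
1 October 2022 is a Saturday, so the first Monday is October 3 and the second is October 10.
At the standard offset (UTC+02:00), 17:45 UTC + 2h = 19:45 Ishek Standard Time standard time.
Daylight saving runs 16 April – 10 October; the standard-time date in Ishek Standard Time, 28 September 2022, is inside that window, so Ishek Standard Time is at UTC+03:00.
17:45 UTC + 3h = 20:45 Ishek Standard Time.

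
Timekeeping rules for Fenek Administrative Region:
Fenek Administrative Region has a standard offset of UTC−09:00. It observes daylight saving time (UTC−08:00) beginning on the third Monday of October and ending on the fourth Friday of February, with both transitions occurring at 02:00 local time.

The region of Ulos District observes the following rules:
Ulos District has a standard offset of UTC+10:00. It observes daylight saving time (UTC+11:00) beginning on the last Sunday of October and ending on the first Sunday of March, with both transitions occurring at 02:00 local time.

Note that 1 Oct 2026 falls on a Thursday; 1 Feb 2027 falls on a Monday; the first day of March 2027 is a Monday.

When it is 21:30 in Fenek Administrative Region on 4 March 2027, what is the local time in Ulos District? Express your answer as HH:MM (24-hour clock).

17:30

1 October 2026 is a Thursday, so the first Monday is October 5 and the third is October 19.
1 February 2027 is a Monday, so the first Friday is February 5 and the fourth is February 26.
4 March 2027 is outside the daylight-saving period (19 October 2026 – 26 February 2027), so Fenek Administrative Region is on standard time, UTC−09:00.
21:30 Fenek Administrative Region + 9h = 06:30 UTC (rolling into the next day, 5 March 2027).
1 October 2026 is a Thursday, so Sundays fall on 4, 11, 18, 25; the last is October 25.
1 March 2027 is a Monday, so the first Sunday is March 7.
At the standard offset (UTC+10:00), 06:30 UTC + 10h = 16:30 Ulos District standard time.
The standard-time date in Ulos District, 5 March 2027, lies within the daylight-saving period (25 October 2026 – 7 March 2027), so Ulos District is on daylight time, UTC+11:00.
06:30 UTC + 11h = 17:30 Ulos District.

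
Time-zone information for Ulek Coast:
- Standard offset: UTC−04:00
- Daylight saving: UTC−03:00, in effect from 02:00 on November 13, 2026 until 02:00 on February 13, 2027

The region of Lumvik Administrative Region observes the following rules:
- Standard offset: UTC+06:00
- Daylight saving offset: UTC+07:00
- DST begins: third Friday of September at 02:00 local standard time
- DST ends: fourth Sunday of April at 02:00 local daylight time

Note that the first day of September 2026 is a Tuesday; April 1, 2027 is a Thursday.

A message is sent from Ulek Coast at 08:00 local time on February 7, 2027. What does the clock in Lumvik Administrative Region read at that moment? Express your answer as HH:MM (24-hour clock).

18:00

February 7, 2027 falls between 13 November 2026 and 13 February 2027, so daylight saving is in effect and Ulek Coast is at UTC−03:00.
08:00 Ulek Coast + 3h = 11:00 UTC.
1 September 2026 is a Tuesday, so the first Friday is September 4 and the third is September 18.
1 April 2027 is a Thursday, so the first Sunday is April 4 and the fourth is April 25.
At the standard offset (UTC+06:00), 11:00 UTC + 6h = 17:00 Lumvik Administrative Region standard time.
The standard-time date in Lumvik Administrative Region, February 7, 2027, falls between 18 September 2026 and 25 April 2027, so daylight saving is in effect and Lumvik Administrative Region is at UTC+07:00.
11:00 UTC + 7h = 18:00 Lumvik Administrative Region.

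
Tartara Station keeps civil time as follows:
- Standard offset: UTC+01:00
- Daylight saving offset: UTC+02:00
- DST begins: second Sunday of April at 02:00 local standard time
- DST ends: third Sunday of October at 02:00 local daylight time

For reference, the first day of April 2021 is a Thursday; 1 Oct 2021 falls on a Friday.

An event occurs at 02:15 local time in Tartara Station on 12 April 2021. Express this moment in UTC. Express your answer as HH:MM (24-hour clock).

00:15

1 April 2021 is a Thursday, so the first Sunday is April 4 and the second is April 11.
1 October 2021 is a Friday, so the first Sunday is October 3 and the third is October 17.
Daylight saving runs 11 April – 17 October; 12 April 2021 is inside that window, so Tartara Station is at UTC+02:00.
02:15 local − 2h = 00:15 UTC.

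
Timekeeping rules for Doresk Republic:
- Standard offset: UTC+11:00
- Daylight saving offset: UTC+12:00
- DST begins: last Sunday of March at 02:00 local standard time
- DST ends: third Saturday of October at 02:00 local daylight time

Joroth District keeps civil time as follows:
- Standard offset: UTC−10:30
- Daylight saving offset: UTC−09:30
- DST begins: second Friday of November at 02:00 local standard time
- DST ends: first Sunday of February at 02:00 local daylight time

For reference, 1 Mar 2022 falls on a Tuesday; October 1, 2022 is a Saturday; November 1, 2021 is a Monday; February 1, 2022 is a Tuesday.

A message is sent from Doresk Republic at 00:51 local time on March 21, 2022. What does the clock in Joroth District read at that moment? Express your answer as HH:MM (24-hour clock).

03:21

1 March 2022 is a Tuesday, so Sundays fall on 6, 13, 20, 27; the last is March 27.
1 October 2022 is a Saturday, so the first Saturday is October 1 and the third is October 15.
March 21, 2022 does not fall between 27 March and 15 October, so daylight saving is not in effect and Doresk Republic is at UTC+11:00.
00:51 Doresk Republic − 11h = 13:51 UTC (rolling into the previous day, 20 March 2022).
1 November 2021 is a Monday, so the first Friday is November 5 and the second is November 12.
1 February 2022 is a Tuesday, so the first Sunday is February 6.
At the standard offset (UTC−10:30), 13:51 UTC − 10h30m = 03:21 Joroth District standard time.
Daylight saving runs 12 November 2021 – 6 February 2022; the standard-time date in Joroth District, March 20, 2022, is outside that window, so Joroth District is on standard time at UTC−10:30.
13:51 UTC − 10h30m = 03:21 Joroth District.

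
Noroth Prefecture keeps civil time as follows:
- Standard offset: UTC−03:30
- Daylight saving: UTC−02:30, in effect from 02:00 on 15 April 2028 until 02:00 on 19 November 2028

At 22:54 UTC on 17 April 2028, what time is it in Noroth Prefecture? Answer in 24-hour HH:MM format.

At the standard offset (UTC−03:30), 22:54 UTC − 3h30m = 19:24 Noroth Prefecture standard time.
The standard-time date in Noroth Prefecture, 17 April 2028, lies within the daylight-saving period (15 April – 19 November), so Noroth Prefecture is on daylight time, UTC−02:30.
22:54 UTC − 2h30m = 20:24 local.

20:24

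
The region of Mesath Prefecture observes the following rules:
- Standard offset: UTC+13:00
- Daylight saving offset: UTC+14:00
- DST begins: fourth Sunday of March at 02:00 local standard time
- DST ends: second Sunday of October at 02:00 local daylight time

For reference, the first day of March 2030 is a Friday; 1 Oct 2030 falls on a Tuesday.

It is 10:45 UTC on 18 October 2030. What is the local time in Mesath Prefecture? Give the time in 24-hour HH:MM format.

1 March 2030 is a Friday, so the first Sunday is March 3 and the fourth is March 24.
1 October 2030 is a Tuesday, so the first Sunday is October 6 and the second is October 13.
At the standard offset (UTC+13:00), 10:45 UTC + 13h = 23:45 Mesath Prefecture standard time.
The standard-time date in Mesath Prefecture, 18 October 2030, does not fall between 24 March and 13 October, so daylight saving is not in effect and Mesath Prefecture is at UTC+13:00.
10:45 UTC + 13h = 23:45 local.

23:45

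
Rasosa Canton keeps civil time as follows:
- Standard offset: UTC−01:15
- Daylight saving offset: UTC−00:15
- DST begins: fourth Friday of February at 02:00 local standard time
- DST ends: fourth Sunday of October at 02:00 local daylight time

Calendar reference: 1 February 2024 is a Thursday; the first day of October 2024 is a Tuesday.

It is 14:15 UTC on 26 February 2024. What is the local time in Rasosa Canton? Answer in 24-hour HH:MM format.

1 February 2024 is a Thursday, so the first Friday is February 2 and the fourth is February 23.
1 October 2024 is a Tuesday, so the first Sunday is October 6 and the fourth is October 27.
At the standard offset (UTC−01:15), 14:15 UTC − 1h15m = 13:00 Rasosa Canton standard time.
The standard-time date in Rasosa Canton, 26 February 2024, lies within the daylight-saving period (23 February – 27 October), so Rasosa Canton is on daylight time, UTC−00:15.
14:15 UTC − 0h15m = 14:00 local.

14:00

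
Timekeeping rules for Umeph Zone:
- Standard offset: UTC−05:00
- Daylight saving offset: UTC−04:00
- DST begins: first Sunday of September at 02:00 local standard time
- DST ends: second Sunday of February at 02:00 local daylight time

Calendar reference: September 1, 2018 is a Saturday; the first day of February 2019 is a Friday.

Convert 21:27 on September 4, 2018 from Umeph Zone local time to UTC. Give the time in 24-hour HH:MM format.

1 September 2018 is a Saturday, so the first Sunday is September 2.
1 February 2019 is a Friday, so the first Sunday is February 3 and the second is February 10.
September 4, 2018 lies within the daylight-saving period (2 September 2018 – 10 February 2019), so Umeph Zone is on daylight time, UTC−04:00.
21:27 local + 4h = 01:27 UTC (rolling into the next day, 5 September 2018).

01:27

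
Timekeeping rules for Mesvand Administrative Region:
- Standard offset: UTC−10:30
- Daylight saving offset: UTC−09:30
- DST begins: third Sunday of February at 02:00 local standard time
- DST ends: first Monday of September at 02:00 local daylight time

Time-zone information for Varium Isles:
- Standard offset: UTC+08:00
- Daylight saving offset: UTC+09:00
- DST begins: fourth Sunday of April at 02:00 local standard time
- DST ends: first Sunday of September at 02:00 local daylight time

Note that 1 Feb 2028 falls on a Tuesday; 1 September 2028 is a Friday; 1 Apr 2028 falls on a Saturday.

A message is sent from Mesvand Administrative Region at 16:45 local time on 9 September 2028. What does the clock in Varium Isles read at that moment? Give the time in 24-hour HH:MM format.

1 February 2028 is a Tuesday, so the first Sunday is February 6 and the third is February 20.
1 September 2028 is a Friday, so the first Monday is September 4.
Daylight saving runs 20 February – 4 September; 9 September 2028 is outside that window, so Mesvand Administrative Region is on standard time at UTC−10:30.
16:45 Mesvand Administrative Region + 10h30m = 03:15 UTC (rolling into the next day, 10 September 2028).
1 April 2028 is a Saturday, so the first Sunday is April 2 and the fourth is April 23.
1 September 2028 is a Friday, so the first Sunday is September 3.
At the standard offset (UTC+08:00), 03:15 UTC + 8h = 11:15 Varium Isles standard time.
Daylight saving runs 23 April – 3 September; the standard-time date in Varium Isles, 10 September 2028, is outside that window, so Varium Isles is on standard time at UTC+08:00.
03:15 UTC + 8h = 11:15 Varium Isles.

11:15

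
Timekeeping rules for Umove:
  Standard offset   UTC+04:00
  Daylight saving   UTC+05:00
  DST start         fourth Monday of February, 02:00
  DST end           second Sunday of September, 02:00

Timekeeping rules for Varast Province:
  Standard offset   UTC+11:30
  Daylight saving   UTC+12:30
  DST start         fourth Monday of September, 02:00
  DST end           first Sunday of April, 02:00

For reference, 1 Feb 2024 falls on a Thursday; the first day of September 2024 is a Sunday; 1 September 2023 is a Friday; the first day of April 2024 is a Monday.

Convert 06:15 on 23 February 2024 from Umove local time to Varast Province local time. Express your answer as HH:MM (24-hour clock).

14:45

1 February 2024 is a Thursday, so the first Monday is February 5 and the fourth is February 26.
1 September 2024 is a Sunday, so the first Sunday is September 1 and the second is September 8.
23 February 2024 is outside the daylight-saving period (26 February – 8 September), so Umove is on standard time, UTC+04:00.
06:15 Umove − 4h = 02:15 UTC.
1 September 2023 is a Friday, so the first Monday is September 4 and the fourth is September 25.
1 April 2024 is a Monday, so the first Sunday is April 7.
At the standard offset (UTC+11:30), 02:15 UTC + 11h30m = 13:45 Varast Province standard time.
The standard-time date in Varast Province, 23 February 2024, falls between 25 September 2023 and 7 April 2024, so daylight saving is in effect and Varast Province is at UTC+12:30.
02:15 UTC + 12h30m = 14:45 Varast Province.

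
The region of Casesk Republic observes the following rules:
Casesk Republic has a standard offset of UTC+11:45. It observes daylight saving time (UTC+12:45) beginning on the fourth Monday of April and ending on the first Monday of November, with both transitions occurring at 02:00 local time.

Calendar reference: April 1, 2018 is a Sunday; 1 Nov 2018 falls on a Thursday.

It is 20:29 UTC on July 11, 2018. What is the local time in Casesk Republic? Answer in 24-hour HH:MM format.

09:14

1 April 2018 is a Sunday, so the first Monday is April 2 and the fourth is April 23.
1 November 2018 is a Thursday, so the first Monday is November 5.
At the standard offset (UTC+11:45), 20:29 UTC + 11h45m = 08:14 Casesk Republic standard time (rolling into the next day, 12 July 2018).
The standard-time date in Casesk Republic, July 12, 2018, falls between 23 April and 5 November, so daylight saving is in effect and Casesk Republic is at UTC+12:45.
20:29 UTC + 12h45m = 09:14 local (rolling into the next day, 12 July 2018).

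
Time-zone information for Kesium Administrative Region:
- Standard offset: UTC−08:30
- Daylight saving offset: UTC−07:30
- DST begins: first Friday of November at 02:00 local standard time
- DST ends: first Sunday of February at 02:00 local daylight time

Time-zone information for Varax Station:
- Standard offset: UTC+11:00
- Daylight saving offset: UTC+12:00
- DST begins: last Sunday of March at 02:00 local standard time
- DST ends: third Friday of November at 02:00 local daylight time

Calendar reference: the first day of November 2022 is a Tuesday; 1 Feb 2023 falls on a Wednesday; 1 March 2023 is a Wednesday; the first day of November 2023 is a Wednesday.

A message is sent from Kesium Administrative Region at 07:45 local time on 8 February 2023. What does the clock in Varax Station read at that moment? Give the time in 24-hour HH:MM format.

1 November 2022 is a Tuesday, so the first Friday is November 4.
1 February 2023 is a Wednesday, so the first Sunday is February 5.
8 February 2023 is outside the daylight-saving period (4 November 2022 – 5 February 2023), so Kesium Administrative Region is on standard time, UTC−08:30.
07:45 Kesium Administrative Region + 8h30m = 16:15 UTC.
1 March 2023 is a Wednesday, so Sundays fall on 5, 12, 19, 26; the last is March 26.
1 November 2023 is a Wednesday, so the first Friday is November 3 and the third is November 17.
At the standard offset (UTC+11:00), 16:15 UTC + 11h = 03:15 Varax Station standard time (rolling into the next day, 9 February 2023).
The standard-time date in Varax Station, 9 February 2023, does not fall between 26 March and 17 November, so daylight saving is not in effect and Varax Station is at UTC+11:00.
16:15 UTC + 11h = 03:15 Varax Station (rolling into the next day, 9 February 2023).

03:15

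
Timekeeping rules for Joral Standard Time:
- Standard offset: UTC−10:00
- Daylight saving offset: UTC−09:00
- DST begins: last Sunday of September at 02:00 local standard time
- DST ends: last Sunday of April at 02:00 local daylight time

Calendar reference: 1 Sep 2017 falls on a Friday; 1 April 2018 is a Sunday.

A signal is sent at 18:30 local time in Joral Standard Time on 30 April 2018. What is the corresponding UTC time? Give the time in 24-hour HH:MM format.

04:30

1 September 2017 is a Friday, so Sundays fall on 3, 10, 17, 24; the last is September 24.
1 April 2018 is a Sunday, so Sundays fall on 1, 8, 15, 22, 29; the last is April 29.
30 April 2018 is outside the daylight-saving period (24 September 2017 – 29 April 2018), so Joral Standard Time is on standard time, UTC−10:00.
18:30 local + 10h = 04:30 UTC (rolling into the next day, 1 May 2018).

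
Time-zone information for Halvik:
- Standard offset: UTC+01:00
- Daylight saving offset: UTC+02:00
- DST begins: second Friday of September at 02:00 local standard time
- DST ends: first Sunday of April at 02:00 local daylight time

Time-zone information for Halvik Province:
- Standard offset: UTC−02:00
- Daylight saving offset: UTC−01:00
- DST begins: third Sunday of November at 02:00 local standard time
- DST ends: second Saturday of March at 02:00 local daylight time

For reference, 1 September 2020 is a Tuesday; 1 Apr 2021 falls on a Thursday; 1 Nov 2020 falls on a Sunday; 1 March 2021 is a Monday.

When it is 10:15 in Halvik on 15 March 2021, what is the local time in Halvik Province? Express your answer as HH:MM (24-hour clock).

06:15

1 September 2020 is a Tuesday, so the first Friday is September 4 and the second is September 11.
1 April 2021 is a Thursday, so the first Sunday is April 4.
Daylight saving runs 11 September 2020 – 4 April 2021; 15 March 2021 is inside that window, so Halvik is at UTC+02:00.
10:15 Halvik − 2h = 08:15 UTC.
1 November 2020 is a Sunday, so the first Sunday is November 1 and the third is November 15.
1 March 2021 is a Monday, so the first Saturday is March 6 and the second is March 13.
At the standard offset (UTC−02:00), 08:15 UTC − 2h = 06:15 Halvik Province standard time.
The standard-time date in Halvik Province, 15 March 2021, is outside the daylight-saving period (15 November 2020 – 13 March 2021), so Halvik Province is on standard time, UTC−02:00.
08:15 UTC − 2h = 06:15 Halvik Province.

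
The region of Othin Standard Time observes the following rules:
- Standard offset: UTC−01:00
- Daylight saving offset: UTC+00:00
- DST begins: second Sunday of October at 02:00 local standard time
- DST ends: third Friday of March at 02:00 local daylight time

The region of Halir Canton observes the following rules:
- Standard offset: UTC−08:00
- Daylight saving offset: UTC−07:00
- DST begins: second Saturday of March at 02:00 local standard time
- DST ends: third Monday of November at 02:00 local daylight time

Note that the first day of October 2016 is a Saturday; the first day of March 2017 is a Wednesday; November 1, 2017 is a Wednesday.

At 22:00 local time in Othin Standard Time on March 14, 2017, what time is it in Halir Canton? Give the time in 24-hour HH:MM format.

15:00

1 October 2016 is a Saturday, so the first Sunday is October 2 and the second is October 9.
1 March 2017 is a Wednesday, so the first Friday is March 3 and the third is March 17.
March 14, 2017 lies within the daylight-saving period (9 October 2016 – 17 March 2017), so Othin Standard Time is on daylight time, UTC+00:00.
22:00 Othin Standard Time − 0h = 22:00 UTC.
1 March 2017 is a Wednesday, so the first Saturday is March 4 and the second is March 11.
1 November 2017 is a Wednesday, so the first Monday is November 6 and the third is November 20.
At the standard offset (UTC−08:00), 22:00 UTC − 8h = 14:00 Halir Canton standard time.
Daylight saving runs 11 March – 20 November; the standard-time date in Halir Canton, March 14, 2017, is inside that window, so Halir Canton is at UTC−07:00.
22:00 UTC − 7h = 15:00 Halir Canton.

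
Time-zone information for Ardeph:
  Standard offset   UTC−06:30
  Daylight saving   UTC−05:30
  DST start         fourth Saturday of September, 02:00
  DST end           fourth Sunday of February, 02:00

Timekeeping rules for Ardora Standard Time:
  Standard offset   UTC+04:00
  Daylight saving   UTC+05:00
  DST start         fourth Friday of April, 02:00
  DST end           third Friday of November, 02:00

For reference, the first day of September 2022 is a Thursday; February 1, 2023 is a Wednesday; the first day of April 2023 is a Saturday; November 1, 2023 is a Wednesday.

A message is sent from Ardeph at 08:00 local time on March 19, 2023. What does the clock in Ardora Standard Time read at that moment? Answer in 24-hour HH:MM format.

18:30

1 September 2022 is a Thursday, so the first Saturday is September 3 and the fourth is September 24.
1 February 2023 is a Wednesday, so the first Sunday is February 5 and the fourth is February 26.
March 19, 2023 is outside the daylight-saving period (24 September 2022 – 26 February 2023), so Ardeph is on standard time, UTC−06:30.
08:00 Ardeph + 6h30m = 14:30 UTC.
1 April 2023 is a Saturday, so the first Friday is April 7 and the fourth is April 28.
1 November 2023 is a Wednesday, so the first Friday is November 3 and the third is November 17.
At the standard offset (UTC+04:00), 14:30 UTC + 4h = 18:30 Ardora Standard Time standard time.
Daylight saving runs 28 April – 17 November; the standard-time date in Ardora Standard Time, March 19, 2023, is outside that window, so Ardora Standard Time is on standard time at UTC+04:00.
14:30 UTC + 4h = 18:30 Ardora Standard Time.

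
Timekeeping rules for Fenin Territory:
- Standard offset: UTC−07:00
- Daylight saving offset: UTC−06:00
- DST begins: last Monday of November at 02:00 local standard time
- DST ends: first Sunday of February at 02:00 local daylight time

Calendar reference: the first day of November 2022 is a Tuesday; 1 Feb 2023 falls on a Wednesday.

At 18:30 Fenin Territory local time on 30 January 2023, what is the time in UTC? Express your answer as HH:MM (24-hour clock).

00:30

1 November 2022 is a Tuesday, so Mondays fall on 7, 14, 21, 28; the last is November 28.
1 February 2023 is a Wednesday, so the first Sunday is February 5.
Daylight saving runs 28 November 2022 – 5 February 2023; 30 January 2023 is inside that window, so Fenin Territory is at UTC−06:00.
18:30 local + 6h = 00:30 UTC (rolling into the next day, 31 January 2023).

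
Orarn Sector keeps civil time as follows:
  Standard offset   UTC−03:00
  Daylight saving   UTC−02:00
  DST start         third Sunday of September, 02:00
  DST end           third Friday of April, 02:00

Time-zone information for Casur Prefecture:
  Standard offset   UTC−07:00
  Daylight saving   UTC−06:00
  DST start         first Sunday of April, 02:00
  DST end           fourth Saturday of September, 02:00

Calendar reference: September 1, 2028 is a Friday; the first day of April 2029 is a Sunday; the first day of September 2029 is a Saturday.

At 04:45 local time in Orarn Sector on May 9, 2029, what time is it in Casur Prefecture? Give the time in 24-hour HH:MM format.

01:45

1 September 2028 is a Friday, so the first Sunday is September 3 and the third is September 17.
1 April 2029 is a Sunday, so the first Friday is April 6 and the third is April 20.
May 9, 2029 does not fall between 17 September 2028 and 20 April 2029, so daylight saving is not in effect and Orarn Sector is at UTC−03:00.
04:45 Orarn Sector + 3h = 07:45 UTC.
1 April 2029 is a Sunday, so the first Sunday is April 1.
1 September 2029 is a Saturday, so the first Saturday is September 1 and the fourth is September 22.
At the standard offset (UTC−07:00), 07:45 UTC − 7h = 00:45 Casur Prefecture standard time.
The standard-time date in Casur Prefecture, May 9, 2029, lies within the daylight-saving period (1 April – 22 September), so Casur Prefecture is on daylight time, UTC−06:00.
07:45 UTC − 6h = 01:45 Casur Prefecture.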